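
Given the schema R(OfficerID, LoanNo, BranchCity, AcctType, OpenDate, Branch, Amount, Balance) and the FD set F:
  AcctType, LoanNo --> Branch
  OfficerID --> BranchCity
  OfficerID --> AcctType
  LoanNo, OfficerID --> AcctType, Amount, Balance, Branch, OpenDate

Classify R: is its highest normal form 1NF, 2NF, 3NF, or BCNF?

1NF

Candidate key: {LoanNo, OfficerID}. Prime attributes: {LoanNo, OfficerID}.
AcctType, LoanNo --> Branch breaks BCNF: {AcctType, LoanNo}⁺ = {AcctType, Branch, LoanNo}, so {AcctType, LoanNo} is not a superkey.
AcctType, LoanNo --> Branch determines the non-prime attribute {Branch} from a non-superkey — 3NF is violated.
Since {OfficerID} ⊂ {LoanNo, OfficerID} and {OfficerID}⁺ ⊇ {AcctType, BranchCity} with {AcctType, BranchCity} non-prime, there is a partial dependency; 2NF fails.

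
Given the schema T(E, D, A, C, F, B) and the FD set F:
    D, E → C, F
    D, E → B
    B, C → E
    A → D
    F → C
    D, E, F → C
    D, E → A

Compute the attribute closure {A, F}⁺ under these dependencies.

{A, C, D, F}

Start with {A, F}.
A → D applies; add {D} → now {A, D, F}.
F → C applies; add {C} → now {A, C, D, F}.
No further FD applies.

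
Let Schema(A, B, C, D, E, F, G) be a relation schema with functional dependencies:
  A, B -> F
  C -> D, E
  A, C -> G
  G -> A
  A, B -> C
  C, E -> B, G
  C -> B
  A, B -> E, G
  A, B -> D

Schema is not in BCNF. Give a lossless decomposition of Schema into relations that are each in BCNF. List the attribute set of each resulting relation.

{A, G}; {B, C, D, E, F, G}

Candidate keys of the original relation: {A, B}, {B, G}, {C}.
{A, B, C, D, E, F, G}: {G} determines {A, G} here but is not a superkey — split on G -> A, giving {A, G} and {B, C, D, E, F, G}.
{A, G}: every determinant is a superkey — BCNF.
{B, C, D, E, F, G}: every determinant is a superkey — BCNF.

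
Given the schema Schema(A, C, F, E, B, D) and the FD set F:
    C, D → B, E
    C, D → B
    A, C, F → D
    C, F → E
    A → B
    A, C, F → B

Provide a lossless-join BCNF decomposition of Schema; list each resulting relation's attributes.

{A, C, D, F}; {B, C, D, E}

Candidate key of the original relation: {A, C, F}.
{A, B, C, D, E, F}: {C, D} determines {B, C, D, E} here but is not a superkey — split on C, D → B, E, giving {B, C, D, E} and {A, C, D, F}.
{B, C, D, E} has no BCNF violation.
{A, C, D, F} has no BCNF violation.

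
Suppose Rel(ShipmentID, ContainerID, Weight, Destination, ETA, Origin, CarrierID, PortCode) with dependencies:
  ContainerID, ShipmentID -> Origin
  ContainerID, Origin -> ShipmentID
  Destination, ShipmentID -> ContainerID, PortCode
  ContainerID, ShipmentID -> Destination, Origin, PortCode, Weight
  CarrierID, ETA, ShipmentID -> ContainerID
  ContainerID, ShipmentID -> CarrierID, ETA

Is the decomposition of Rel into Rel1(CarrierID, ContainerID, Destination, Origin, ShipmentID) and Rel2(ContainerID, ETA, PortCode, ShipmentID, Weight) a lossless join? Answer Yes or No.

Yes

Rel1 ∩ Rel2 = {ContainerID, ShipmentID}; its closure under F is {CarrierID, ContainerID, Destination, ETA, Origin, PortCode, ShipmentID, Weight}.
Since Rel1 ⊆ {CarrierID, ContainerID, Destination, ETA, Origin, PortCode, ShipmentID, Weight}, the intersection is a superkey of Rel1; the decomposition is lossless.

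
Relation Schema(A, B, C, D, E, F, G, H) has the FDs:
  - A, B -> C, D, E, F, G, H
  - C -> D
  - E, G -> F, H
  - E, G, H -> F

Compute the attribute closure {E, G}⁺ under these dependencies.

Start with {E, G}.
E, G -> F, H applies; add {F, H} → now {E, F, G, H}.
No further FD applies.

{E, F, G, H}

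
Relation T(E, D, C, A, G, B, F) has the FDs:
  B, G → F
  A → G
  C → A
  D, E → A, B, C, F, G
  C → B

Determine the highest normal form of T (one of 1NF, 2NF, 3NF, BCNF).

2NF

Candidate key: {D, E}. Prime attributes: {D, E}.
B, G → F breaks BCNF: {B, G}⁺ = {B, F, G}, so {B, G} is not a superkey.
Because {F} is non-prime and the left side of B, G → F is not a superkey, the relation is not in 3NF.
No proper subset of a key has a non-prime attribute in its closure, so there is no partial dependency; 2NF holds.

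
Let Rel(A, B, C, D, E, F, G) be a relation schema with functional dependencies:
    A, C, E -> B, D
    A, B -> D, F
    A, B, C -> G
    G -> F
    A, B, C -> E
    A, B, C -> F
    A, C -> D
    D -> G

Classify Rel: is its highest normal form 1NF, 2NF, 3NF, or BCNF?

1NF

Candidate keys: {A, B, C}, {A, C, E}. Prime attributes: {A, B, C, E}.
For A, B -> D, F we have {A, B}⁺ = {A, B, D, F, G}; {A, B} is not a superkey, so BCNF fails.
A, B -> D, F determines the non-prime attributes {D, F} from a non-superkey — 3NF is violated.
The proper key subset {A, B} of {A, B, C} determines non-prime {D, F, G}, so the relation is not even in 2NF.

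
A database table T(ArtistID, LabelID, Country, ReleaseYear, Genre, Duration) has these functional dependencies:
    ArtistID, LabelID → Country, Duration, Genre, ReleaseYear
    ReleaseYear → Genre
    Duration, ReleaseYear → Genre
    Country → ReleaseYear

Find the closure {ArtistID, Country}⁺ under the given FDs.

Start with {ArtistID, Country}.
Country → ReleaseYear applies; add {ReleaseYear} → now {ArtistID, Country, ReleaseYear}.
ReleaseYear → Genre applies; add {Genre} → now {ArtistID, Country, Genre, ReleaseYear}.
No further FD applies.

{ArtistID, Country, Genre, ReleaseYear}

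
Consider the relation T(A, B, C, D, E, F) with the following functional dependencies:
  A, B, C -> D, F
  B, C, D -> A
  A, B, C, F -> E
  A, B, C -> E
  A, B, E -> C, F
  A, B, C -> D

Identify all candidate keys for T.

{B} never appears on the right of any FD, so every key must include it.
{A, B, C}⁺ = {A, B, C, D, E, F} — all of the relation — so {A, B, C} is a candidate key.
{A, B, E}⁺ = {A, B, C, D, E, F} — all of the relation — so {A, B, E} is a candidate key.
{B, C, D}⁺ = {A, B, C, D, E, F} — all of the relation — so {B, C, D} is a candidate key.
Any other superkey properly contains one of these, so there are no further candidate keys.

{A, B, C}, {A, B, E}, {B, C, D}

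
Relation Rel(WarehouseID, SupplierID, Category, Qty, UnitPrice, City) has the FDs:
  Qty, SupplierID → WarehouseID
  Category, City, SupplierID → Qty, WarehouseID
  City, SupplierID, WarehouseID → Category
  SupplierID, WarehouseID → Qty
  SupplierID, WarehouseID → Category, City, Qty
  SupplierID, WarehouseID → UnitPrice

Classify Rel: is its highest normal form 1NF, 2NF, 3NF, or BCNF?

Candidate keys: {Category, City, SupplierID}, {Qty, SupplierID}, {SupplierID, WarehouseID}. Prime attributes: {Category, City, Qty, SupplierID, WarehouseID}.
Each dependency's left side is a superkey — BCNF holds.

BCNF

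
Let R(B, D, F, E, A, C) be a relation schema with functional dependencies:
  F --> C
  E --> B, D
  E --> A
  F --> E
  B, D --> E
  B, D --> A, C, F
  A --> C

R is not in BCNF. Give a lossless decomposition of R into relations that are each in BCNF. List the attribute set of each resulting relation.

{A, B, D, E, F}; {A, C}

Candidate keys of the original relation: {B, D}, {E}, {F}.
In {A, B, C, D, E, F}, {A} is not a superkey ({A}⁺ restricted to this set is {A, C}), so split on A --> C into {A, C} and {A, B, D, E, F}.
{A, C} is in BCNF.
{A, B, D, E, F} is in BCNF.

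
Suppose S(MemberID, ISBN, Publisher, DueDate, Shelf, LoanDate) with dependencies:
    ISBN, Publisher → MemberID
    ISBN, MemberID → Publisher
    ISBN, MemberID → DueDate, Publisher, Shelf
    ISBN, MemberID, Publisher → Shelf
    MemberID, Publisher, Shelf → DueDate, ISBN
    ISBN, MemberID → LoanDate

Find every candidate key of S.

Closure of {ISBN, MemberID} is {DueDate, ISBN, LoanDate, MemberID, Publisher, Shelf}, the whole schema; {ISBN, MemberID} is a candidate key.
Closure of {ISBN, Publisher} is {DueDate, ISBN, LoanDate, MemberID, Publisher, Shelf}, the whole schema; {ISBN, Publisher} is a candidate key.
Closure of {MemberID, Publisher, Shelf} is {DueDate, ISBN, LoanDate, MemberID, Publisher, Shelf}, the whole schema; {MemberID, Publisher, Shelf} is a candidate key.
No proper subset of any of these is a key, and no other minimal superkey exists.

{ISBN, MemberID}, {ISBN, Publisher}, {MemberID, Publisher, Shelf}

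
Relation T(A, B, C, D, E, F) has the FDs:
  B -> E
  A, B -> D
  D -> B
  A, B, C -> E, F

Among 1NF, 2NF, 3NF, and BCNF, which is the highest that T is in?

1NF

Candidate keys: {A, B, C}, {A, C, D}. Prime attributes: {A, B, C, D}.
B -> E breaks BCNF: {B}⁺ = {B, E}, so {B} is not a superkey.
B -> E determines the non-prime attribute {E} from a non-superkey — 3NF is violated.
Since {B} ⊂ {A, B, C} and {B}⁺ ⊇ {E} with {E} non-prime, there is a partial dependency; 2NF fails.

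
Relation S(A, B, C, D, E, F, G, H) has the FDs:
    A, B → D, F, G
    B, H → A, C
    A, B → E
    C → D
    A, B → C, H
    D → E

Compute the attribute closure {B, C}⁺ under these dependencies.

Start with {B, C}.
C → D applies; add {D} → now {B, C, D}.
D → E applies; add {E} → now {B, C, D, E}.
No further FD applies.

{B, C, D, E}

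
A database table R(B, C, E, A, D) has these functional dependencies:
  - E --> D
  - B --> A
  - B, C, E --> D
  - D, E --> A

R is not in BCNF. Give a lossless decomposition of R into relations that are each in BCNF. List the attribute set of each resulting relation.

{A, D, E}; {B, C, E}

Candidate key of the original relation: {B, C, E}.
In {A, B, C, D, E}, {E} is not a superkey ({E}⁺ restricted to this set is {A, D, E}), so split on E --> A, D into {A, D, E} and {B, C, E}.
{A, D, E} has no BCNF violation.
{B, C, E} has no BCNF violation.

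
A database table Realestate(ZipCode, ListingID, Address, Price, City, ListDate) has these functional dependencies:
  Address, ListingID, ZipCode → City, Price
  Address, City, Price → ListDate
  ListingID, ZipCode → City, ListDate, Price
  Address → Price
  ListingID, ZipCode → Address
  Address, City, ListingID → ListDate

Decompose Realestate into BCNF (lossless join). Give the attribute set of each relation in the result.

Candidate key of the original relation: {ListingID, ZipCode}.
{Address, City, ListDate, ListingID, Price, ZipCode}: {Address, City, Price} determines {Address, City, ListDate, Price} here but is not a superkey — split on Address, City, Price → ListDate, giving {Address, City, ListDate, Price} and {Address, City, ListingID, Price, ZipCode}.
{Address, City, ListDate, Price}: {Address} determines {Address, Price} here but is not a superkey — split on Address → Price, giving {Address, Price} and {Address, City, ListDate}.
{Address, Price} has no BCNF violation.
{Address, City, ListDate} has no BCNF violation.
{Address, City, ListingID, Price, ZipCode}: {Address} determines {Address, Price} here but is not a superkey — split on Address → Price, giving {Address, Price} and {Address, City, ListingID, ZipCode}.
{Address, Price} has no BCNF violation.
{Address, City, ListingID, ZipCode} has no BCNF violation.

{Address, City, ListDate}; {Address, City, ListingID, ZipCode}; {Address, Price}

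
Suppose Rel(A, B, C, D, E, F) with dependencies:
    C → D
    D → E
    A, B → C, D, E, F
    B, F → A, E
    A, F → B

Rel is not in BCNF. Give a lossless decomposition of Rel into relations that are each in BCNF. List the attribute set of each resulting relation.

Candidate keys of the original relation: {A, B}, {A, F}, {B, F}.
{A, B, C, D, E, F}: {C} determines {C, D, E} here but is not a superkey — split on C → D, E, giving {C, D, E} and {A, B, C, F}.
{C, D, E}: {D} determines {D, E} here but is not a superkey — split on D → E, giving {D, E} and {C, D}.
{D, E} has no BCNF violation.
{C, D} has no BCNF violation.
{A, B, C, F} has no BCNF violation.

{A, B, C, F}; {C, D}; {D, E}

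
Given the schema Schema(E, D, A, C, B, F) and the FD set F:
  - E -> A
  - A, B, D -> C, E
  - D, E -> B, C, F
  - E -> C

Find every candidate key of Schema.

{D} never appears on the right of any FD, so every key must include it.
Closure of {D, E} is {A, B, C, D, E, F}, the whole schema; {D, E} is a candidate key.
Closure of {A, B, D} is {A, B, C, D, E, F}, the whole schema; {A, B, D} is a candidate key.
Any other superkey properly contains one of these, so there are no further candidate keys.

{A, B, D}, {D, E}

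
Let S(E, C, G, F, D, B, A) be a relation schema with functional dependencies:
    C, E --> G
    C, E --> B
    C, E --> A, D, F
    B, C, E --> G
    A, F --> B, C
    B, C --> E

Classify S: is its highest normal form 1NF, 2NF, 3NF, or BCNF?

Candidate keys: {A, F}, {B, C}, {C, E}. Prime attributes: {A, B, C, E, F}.
Each dependency's left side is a superkey — BCNF holds.

BCNF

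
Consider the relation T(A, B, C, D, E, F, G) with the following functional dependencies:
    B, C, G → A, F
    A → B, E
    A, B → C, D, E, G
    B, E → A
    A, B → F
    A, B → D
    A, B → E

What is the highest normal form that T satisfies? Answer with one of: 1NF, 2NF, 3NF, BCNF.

Candidate keys: {A}, {B, C, G}, {B, E}. Prime attributes: {A, B, C, E, G}.
The left-hand side of every FD is a superkey, so BCNF is satisfied.

BCNF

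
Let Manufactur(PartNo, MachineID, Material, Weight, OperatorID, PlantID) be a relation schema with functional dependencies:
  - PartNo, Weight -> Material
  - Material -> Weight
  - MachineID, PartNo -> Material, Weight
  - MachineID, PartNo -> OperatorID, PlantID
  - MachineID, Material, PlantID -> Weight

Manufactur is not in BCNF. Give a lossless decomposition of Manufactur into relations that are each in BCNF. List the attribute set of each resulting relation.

Candidate key of the original relation: {MachineID, PartNo}.
Within {MachineID, Material, OperatorID, PartNo, PlantID, Weight}: {PartNo, Weight}⁺ ∩ {MachineID, Material, OperatorID, PartNo, PlantID, Weight} = {Material, PartNo, Weight}, not the whole set, so PartNo, Weight -> Material violates BCNF; decompose into {Material, PartNo, Weight} and {MachineID, OperatorID, PartNo, PlantID, Weight}.
Within {Material, PartNo, Weight}: {Material}⁺ ∩ {Material, PartNo, Weight} = {Material, Weight}, not the whole set, so Material -> Weight violates BCNF; decompose into {Material, Weight} and {Material, PartNo}.
{Material, Weight} is in BCNF.
{Material, PartNo} is in BCNF.
{MachineID, OperatorID, PartNo, PlantID, Weight} is in BCNF.

{MachineID, OperatorID, PartNo, PlantID, Weight}; {Material, PartNo}; {Material, Weight}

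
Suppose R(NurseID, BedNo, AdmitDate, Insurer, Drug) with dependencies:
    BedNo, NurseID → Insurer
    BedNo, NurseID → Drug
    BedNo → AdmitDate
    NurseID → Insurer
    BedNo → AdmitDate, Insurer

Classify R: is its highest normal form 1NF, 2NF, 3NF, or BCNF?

Candidate key: {BedNo, NurseID}. Prime attributes: {BedNo, NurseID}.
BedNo → AdmitDate breaks BCNF: {BedNo}⁺ = {AdmitDate, BedNo, Insurer}, so {BedNo} is not a superkey.
BedNo → AdmitDate has non-prime {AdmitDate} on the right and a non-superkey on the left, so 3NF fails.
{BedNo} is a proper subset of the key {BedNo, NurseID}, and {BedNo}⁺ contains the non-prime attributes {AdmitDate, Insurer} — a partial dependency, so 2NF is violated.

1NF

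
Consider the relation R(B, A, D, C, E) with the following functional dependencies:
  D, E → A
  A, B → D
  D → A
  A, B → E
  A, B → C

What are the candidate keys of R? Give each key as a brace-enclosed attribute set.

{A, B}, {B, D}

{B} never appears on the right of any FD, so every key must include it.
{A, B}⁺ = {A, B, C, D, E} — all of the relation — so {A, B} is a candidate key.
{B, D}⁺ = {A, B, C, D, E} — all of the relation — so {B, D} is a candidate key.
No proper subset of any of these is a key, and no other minimal superkey exists.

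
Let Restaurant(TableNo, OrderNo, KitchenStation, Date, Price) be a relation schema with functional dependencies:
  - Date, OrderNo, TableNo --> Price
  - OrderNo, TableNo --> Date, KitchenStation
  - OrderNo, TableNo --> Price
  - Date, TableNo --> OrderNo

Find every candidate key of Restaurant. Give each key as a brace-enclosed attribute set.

{Date, TableNo}, {OrderNo, TableNo}

{TableNo} never appears on the right of any FD, so every key must include it.
{Date, TableNo}⁺ = {Date, KitchenStation, OrderNo, Price, TableNo} — all of the relation — so {Date, TableNo} is a candidate key.
{OrderNo, TableNo}⁺ = {Date, KitchenStation, OrderNo, Price, TableNo} — all of the relation — so {OrderNo, TableNo} is a candidate key.
Any other superkey properly contains one of these, so there are no further candidate keys.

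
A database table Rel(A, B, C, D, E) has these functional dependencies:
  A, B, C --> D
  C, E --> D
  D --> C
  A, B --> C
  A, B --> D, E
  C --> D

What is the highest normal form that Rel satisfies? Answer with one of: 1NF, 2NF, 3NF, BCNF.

2NF

Candidate key: {A, B}. Prime attributes: {A, B}.
For C, E --> D we have {C, E}⁺ = {C, D, E}; {C, E} is not a superkey, so BCNF fails.
Because {D} is non-prime and the left side of C, E --> D is not a superkey, the relation is not in 3NF.
No proper subset of a key has a non-prime attribute in its closure, so there is no partial dependency; 2NF holds.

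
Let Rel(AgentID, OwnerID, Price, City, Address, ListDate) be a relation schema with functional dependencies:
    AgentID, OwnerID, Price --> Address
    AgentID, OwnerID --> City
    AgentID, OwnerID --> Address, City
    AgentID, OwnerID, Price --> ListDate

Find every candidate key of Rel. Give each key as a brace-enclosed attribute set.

Attributes never on any right-hand side: {AgentID, OwnerID, Price} — every candidate key must contain all of them.
Closure of {AgentID, OwnerID, Price} is {Address, AgentID, City, ListDate, OwnerID, Price}, the whole schema; {AgentID, OwnerID, Price} is a candidate key.
No smaller or unrelated set reaches every attribute, so there are no other keys.

{AgentID, OwnerID, Price}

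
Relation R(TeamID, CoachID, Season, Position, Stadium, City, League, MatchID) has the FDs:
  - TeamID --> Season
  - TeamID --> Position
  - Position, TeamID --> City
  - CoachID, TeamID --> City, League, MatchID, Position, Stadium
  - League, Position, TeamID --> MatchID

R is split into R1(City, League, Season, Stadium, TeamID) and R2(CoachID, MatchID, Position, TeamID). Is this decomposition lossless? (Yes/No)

No

Common attributes: {TeamID}; their closure is {City, Position, Season, TeamID}.
R1 ⊄ {City, Position, Season, TeamID} and R2 ⊄ {City, Position, Season, TeamID}, so the split is lossy.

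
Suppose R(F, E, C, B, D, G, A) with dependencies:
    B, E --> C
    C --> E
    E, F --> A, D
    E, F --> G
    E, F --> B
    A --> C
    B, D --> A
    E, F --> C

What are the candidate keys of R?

{A, F}, {B, D, F}, {C, F}, {E, F}

Attributes never on any right-hand side: {F} — every candidate key must contain it.
{A, F}⁺ = {A, B, C, D, E, F, G}, which is every attribute, so {A, F} is a candidate key.
{C, F}⁺ = {A, B, C, D, E, F, G}, which is every attribute, so {C, F} is a candidate key.
{E, F}⁺ = {A, B, C, D, E, F, G}, which is every attribute, so {E, F} is a candidate key.
{B, D, F}⁺ = {A, B, C, D, E, F, G}, which is every attribute, so {B, D, F} is a candidate key.
Any other superkey properly contains one of these, so there are no further candidate keys.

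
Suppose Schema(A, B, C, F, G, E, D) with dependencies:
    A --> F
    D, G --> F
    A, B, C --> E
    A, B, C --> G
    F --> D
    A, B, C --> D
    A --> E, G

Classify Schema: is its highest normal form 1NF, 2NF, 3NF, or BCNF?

Candidate key: {A, B, C}. Prime attributes: {A, B, C}.
A --> F: {A}⁺ = {A, D, E, F, G}, which is not all of the attributes, so the left side is not a superkey — BCNF is violated.
Because {F} is non-prime and the left side of A --> F is not a superkey, the relation is not in 3NF.
Since {A} ⊂ {A, B, C} and {A}⁺ ⊇ {D, E, F, G} with {D, E, F, G} non-prime, there is a partial dependency; 2NF fails.

1NF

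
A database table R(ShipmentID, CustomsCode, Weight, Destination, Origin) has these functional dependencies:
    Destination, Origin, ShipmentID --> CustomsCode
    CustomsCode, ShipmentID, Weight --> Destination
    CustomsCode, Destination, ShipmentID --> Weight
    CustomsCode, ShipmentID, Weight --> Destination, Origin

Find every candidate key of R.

{CustomsCode, Destination, ShipmentID}, {CustomsCode, ShipmentID, Weight}, {Destination, Origin, ShipmentID}

Attributes never on any right-hand side: {ShipmentID} — every candidate key must contain it.
{CustomsCode, Destination, ShipmentID} is a candidate key since {CustomsCode, Destination, ShipmentID}⁺ = {CustomsCode, Destination, Origin, ShipmentID, Weight} covers every attribute.
{CustomsCode, ShipmentID, Weight} is a candidate key since {CustomsCode, ShipmentID, Weight}⁺ = {CustomsCode, Destination, Origin, ShipmentID, Weight} covers every attribute.
{Destination, Origin, ShipmentID} is a candidate key since {Destination, Origin, ShipmentID}⁺ = {CustomsCode, Destination, Origin, ShipmentID, Weight} covers every attribute.
No proper subset of any of these is a key, and no other minimal superkey exists.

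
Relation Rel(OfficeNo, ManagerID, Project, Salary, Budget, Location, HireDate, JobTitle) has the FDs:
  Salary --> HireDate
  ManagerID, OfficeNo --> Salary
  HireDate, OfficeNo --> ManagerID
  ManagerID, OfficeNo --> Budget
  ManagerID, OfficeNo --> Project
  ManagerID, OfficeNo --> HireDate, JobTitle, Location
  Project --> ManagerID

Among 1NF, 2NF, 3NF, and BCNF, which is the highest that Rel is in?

Candidate keys: {HireDate, OfficeNo}, {ManagerID, OfficeNo}, {OfficeNo, Project}, {OfficeNo, Salary}. Prime attributes: {HireDate, ManagerID, OfficeNo, Project, Salary}.
For Salary --> HireDate we have {Salary}⁺ = {HireDate, Salary}; {Salary} is not a superkey, so BCNF fails.
Since {HireDate} ⊆ prime attributes and every other non-superkey FD also has a prime right side, the schema is in 3NF.

3NF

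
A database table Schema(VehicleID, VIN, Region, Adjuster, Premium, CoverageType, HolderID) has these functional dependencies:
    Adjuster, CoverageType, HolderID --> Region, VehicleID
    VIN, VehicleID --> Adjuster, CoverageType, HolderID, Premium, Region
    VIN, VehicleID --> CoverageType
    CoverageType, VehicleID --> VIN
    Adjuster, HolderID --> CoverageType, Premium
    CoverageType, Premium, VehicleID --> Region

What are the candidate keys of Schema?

{Adjuster, HolderID}, {CoverageType, VehicleID}, {VIN, VehicleID}

{Adjuster, HolderID} is a candidate key since {Adjuster, HolderID}⁺ = {Adjuster, CoverageType, HolderID, Premium, Region, VIN, VehicleID} covers every attribute.
{CoverageType, VehicleID} is a candidate key since {CoverageType, VehicleID}⁺ = {Adjuster, CoverageType, HolderID, Premium, Region, VIN, VehicleID} covers every attribute.
{VIN, VehicleID} is a candidate key since {VIN, VehicleID}⁺ = {Adjuster, CoverageType, HolderID, Premium, Region, VIN, VehicleID} covers every attribute.
Any other superkey properly contains one of these, so there are no further candidate keys.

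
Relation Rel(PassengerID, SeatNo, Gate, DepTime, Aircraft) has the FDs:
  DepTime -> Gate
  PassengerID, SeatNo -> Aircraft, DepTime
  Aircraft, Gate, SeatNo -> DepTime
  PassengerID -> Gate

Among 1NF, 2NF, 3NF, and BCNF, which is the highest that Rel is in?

1NF

Candidate key: {PassengerID, SeatNo}. Prime attributes: {PassengerID, SeatNo}.
For DepTime -> Gate we have {DepTime}⁺ = {DepTime, Gate}; {DepTime} is not a superkey, so BCNF fails.
Because {Gate} is non-prime and the left side of DepTime -> Gate is not a superkey, the relation is not in 3NF.
The proper key subset {PassengerID} of {PassengerID, SeatNo} determines non-prime {Gate}, so the relation is not even in 2NF.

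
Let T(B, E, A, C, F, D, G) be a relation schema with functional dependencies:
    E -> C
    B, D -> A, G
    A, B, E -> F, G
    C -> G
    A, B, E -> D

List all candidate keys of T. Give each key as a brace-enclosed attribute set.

No FD produces {B, E}, so they must be in every candidate key.
{A, B, E}⁺ = {A, B, C, D, E, F, G}, which is every attribute, so {A, B, E} is a candidate key.
{B, D, E}⁺ = {A, B, C, D, E, F, G}, which is every attribute, so {B, D, E} is a candidate key.
No proper subset of any of these is a key, and no other minimal superkey exists.

{A, B, E}, {B, D, E}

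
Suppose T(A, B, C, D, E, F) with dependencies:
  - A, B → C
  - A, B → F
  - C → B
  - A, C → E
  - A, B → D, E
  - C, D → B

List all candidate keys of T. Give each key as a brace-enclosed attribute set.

{A} never appears on the right of any FD, so every key must include it.
{A, B}⁺ = {A, B, C, D, E, F} — all of the relation — so {A, B} is a candidate key.
{A, C}⁺ = {A, B, C, D, E, F} — all of the relation — so {A, C} is a candidate key.
These are minimal and exhaustive — every other superkey contains one of them.

{A, B}, {A, C}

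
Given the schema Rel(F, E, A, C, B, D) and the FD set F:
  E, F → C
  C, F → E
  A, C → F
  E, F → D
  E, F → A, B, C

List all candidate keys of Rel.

{A, C}⁺ = {A, B, C, D, E, F} — all of the relation — so {A, C} is a candidate key.
{C, F}⁺ = {A, B, C, D, E, F} — all of the relation — so {C, F} is a candidate key.
{E, F}⁺ = {A, B, C, D, E, F} — all of the relation — so {E, F} is a candidate key.
Any other superkey properly contains one of these, so there are no further candidate keys.

{A, C}, {C, F}, {E, F}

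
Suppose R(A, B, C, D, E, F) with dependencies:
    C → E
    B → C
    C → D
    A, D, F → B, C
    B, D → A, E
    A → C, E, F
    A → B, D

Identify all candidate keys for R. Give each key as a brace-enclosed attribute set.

{A}, {B}

{A}⁺ = {A, B, C, D, E, F} — all of the relation — so {A} is a candidate key.
{B}⁺ = {A, B, C, D, E, F} — all of the relation — so {B} is a candidate key.
Any other superkey properly contains one of these, so there are no further candidate keys.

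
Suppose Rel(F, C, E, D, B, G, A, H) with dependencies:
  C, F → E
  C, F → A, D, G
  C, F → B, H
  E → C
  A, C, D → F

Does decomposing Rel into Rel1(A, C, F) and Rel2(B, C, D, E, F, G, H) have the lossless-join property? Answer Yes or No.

Yes

Common attributes: {C, F}; their closure is {A, B, C, D, E, F, G, H}.
Since Rel1 ⊆ {A, B, C, D, E, F, G, H}, the intersection is a superkey of Rel1; the decomposition is lossless.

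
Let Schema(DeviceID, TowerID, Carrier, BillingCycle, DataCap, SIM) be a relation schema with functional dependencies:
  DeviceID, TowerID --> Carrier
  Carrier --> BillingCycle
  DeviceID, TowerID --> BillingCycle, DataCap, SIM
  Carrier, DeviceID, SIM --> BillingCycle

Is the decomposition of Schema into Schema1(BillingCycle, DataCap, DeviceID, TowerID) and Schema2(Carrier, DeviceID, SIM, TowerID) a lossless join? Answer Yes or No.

Yes

The shared attributes are {DeviceID, TowerID} and {DeviceID, TowerID}⁺ = {BillingCycle, Carrier, DataCap, DeviceID, SIM, TowerID}.
Schema1 is contained in that closure, so Schema1 ∩ Schema2 --> Schema1 holds and the join is lossless.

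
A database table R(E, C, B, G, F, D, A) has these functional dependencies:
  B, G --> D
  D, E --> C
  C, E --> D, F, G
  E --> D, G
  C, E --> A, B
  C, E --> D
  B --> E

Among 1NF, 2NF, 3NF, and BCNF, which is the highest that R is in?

Candidate keys: {B}, {E}. Prime attributes: {B, E}.
The left-hand side of every FD is a superkey, so BCNF is satisfied.

BCNF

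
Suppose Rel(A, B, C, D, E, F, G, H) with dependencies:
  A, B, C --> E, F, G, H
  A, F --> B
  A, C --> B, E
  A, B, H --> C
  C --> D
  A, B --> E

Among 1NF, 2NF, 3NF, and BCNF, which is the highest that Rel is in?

Candidate keys: {A, B, H}, {A, C}, {A, F, H}. Prime attributes: {A, B, C, F, H}.
For A, F --> B we have {A, F}⁺ = {A, B, E, F}; {A, F} is not a superkey, so BCNF fails.
C --> D determines the non-prime attribute {D} from a non-superkey — 3NF is violated.
{C} is a proper subset of the key {A, C}, and {C}⁺ contains the non-prime attribute {D} — a partial dependency, so 2NF is violated.

1NF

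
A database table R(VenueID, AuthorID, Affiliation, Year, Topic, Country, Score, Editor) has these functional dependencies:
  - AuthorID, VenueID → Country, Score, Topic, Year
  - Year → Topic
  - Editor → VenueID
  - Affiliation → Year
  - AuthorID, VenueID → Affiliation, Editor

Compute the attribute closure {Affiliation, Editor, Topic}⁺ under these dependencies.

{Affiliation, Editor, Topic, VenueID, Year}

Start with {Affiliation, Editor, Topic}.
Editor → VenueID applies; add {VenueID} → now {Affiliation, Editor, Topic, VenueID}.
Affiliation → Year applies; add {Year} → now {Affiliation, Editor, Topic, VenueID, Year}.
No further FD applies.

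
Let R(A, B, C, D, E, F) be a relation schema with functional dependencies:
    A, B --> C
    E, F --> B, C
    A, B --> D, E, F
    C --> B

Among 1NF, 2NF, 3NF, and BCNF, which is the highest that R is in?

Candidate keys: {A, B}, {A, C}, {A, E, F}. Prime attributes: {A, B, C, E, F}.
E, F --> B, C: {E, F}⁺ = {B, C, E, F}, which is not all of the attributes, so the left side is not a superkey — BCNF is violated.
Since {B, C} ⊆ prime attributes and every other non-superkey FD also has a prime right side, the schema is in 3NF.

3NF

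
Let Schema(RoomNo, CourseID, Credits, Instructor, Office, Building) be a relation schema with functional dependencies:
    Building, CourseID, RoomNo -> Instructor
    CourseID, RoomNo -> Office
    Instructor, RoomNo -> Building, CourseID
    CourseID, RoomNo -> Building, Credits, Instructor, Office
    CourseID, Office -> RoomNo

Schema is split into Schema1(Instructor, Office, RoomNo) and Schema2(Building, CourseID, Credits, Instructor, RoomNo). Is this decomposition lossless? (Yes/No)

Yes

Schema1 ∩ Schema2 = {Instructor, RoomNo}; its closure under F is {Building, CourseID, Credits, Instructor, Office, RoomNo}.
Since Schema1 ⊆ {Building, CourseID, Credits, Instructor, Office, RoomNo}, the intersection is a superkey of Schema1; the decomposition is lossless.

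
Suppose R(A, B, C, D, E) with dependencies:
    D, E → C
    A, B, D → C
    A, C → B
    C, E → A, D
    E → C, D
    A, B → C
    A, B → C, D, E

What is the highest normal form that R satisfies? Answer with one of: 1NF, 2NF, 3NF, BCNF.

Candidate keys: {A, B}, {A, C}, {E}. Prime attributes: {A, B, C, E}.
Each dependency's left side is a superkey — BCNF holds.

BCNF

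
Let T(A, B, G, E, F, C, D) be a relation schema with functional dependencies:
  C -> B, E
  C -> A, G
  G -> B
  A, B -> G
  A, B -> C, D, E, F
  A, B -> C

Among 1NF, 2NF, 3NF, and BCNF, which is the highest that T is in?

Candidate keys: {A, B}, {A, G}, {C}. Prime attributes: {A, B, C, G}.
G -> B: {G}⁺ = {B, G}, which is not all of the attributes, so the left side is not a superkey — BCNF is violated.
Since {B} ⊆ prime attributes and every other non-superkey FD also has a prime right side, the schema is in 3NF.

3NF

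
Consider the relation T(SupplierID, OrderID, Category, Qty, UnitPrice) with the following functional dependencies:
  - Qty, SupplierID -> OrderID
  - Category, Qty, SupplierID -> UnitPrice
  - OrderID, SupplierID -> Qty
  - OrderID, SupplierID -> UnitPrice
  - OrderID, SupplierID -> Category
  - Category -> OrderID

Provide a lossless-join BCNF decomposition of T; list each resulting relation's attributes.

Candidate keys of the original relation: {Category, SupplierID}, {OrderID, SupplierID}, {Qty, SupplierID}.
Within {Category, OrderID, Qty, SupplierID, UnitPrice}: {Category}⁺ ∩ {Category, OrderID, Qty, SupplierID, UnitPrice} = {Category, OrderID}, not the whole set, so Category -> OrderID violates BCNF; decompose into {Category, OrderID} and {Category, Qty, SupplierID, UnitPrice}.
{Category, OrderID} has no BCNF violation.
{Category, Qty, SupplierID, UnitPrice} has no BCNF violation.

{Category, OrderID}; {Category, Qty, SupplierID, UnitPrice}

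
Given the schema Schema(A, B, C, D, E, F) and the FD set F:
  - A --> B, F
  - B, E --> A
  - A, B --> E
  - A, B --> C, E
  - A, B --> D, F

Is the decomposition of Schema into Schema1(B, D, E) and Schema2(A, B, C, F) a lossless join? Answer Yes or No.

No

Common attributes: {B}; their closure is {B}.
Neither Schema1 nor Schema2 is contained in that closure, so the decomposition is lossy.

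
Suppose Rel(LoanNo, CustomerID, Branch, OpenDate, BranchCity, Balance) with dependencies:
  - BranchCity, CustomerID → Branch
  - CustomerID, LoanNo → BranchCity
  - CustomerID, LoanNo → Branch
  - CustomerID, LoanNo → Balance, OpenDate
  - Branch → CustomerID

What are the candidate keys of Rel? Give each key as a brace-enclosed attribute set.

{Branch, LoanNo}, {CustomerID, LoanNo}

No FD produces {LoanNo}, so it must be in every candidate key.
Closure of {Branch, LoanNo} is {Balance, Branch, BranchCity, CustomerID, LoanNo, OpenDate}, the whole schema; {Branch, LoanNo} is a candidate key.
Closure of {CustomerID, LoanNo} is {Balance, Branch, BranchCity, CustomerID, LoanNo, OpenDate}, the whole schema; {CustomerID, LoanNo} is a candidate key.
No proper subset of any of these is a key, and no other minimal superkey exists.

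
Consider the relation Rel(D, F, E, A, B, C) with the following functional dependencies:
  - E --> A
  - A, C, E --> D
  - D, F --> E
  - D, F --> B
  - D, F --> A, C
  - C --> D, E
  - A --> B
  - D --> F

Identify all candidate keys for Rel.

Closure of {C} is {A, B, C, D, E, F}, the whole schema; {C} is a candidate key.
Closure of {D} is {A, B, C, D, E, F}, the whole schema; {D} is a candidate key.
These are minimal and exhaustive — every other superkey contains one of them.

{C}, {D}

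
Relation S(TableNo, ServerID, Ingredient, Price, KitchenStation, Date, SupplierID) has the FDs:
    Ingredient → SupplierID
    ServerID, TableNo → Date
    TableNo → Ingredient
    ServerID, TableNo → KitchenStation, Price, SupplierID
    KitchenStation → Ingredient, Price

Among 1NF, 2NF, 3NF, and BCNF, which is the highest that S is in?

1NF

Candidate key: {ServerID, TableNo}. Prime attributes: {ServerID, TableNo}.
Ingredient → SupplierID breaks BCNF: {Ingredient}⁺ = {Ingredient, SupplierID}, so {Ingredient} is not a superkey.
Ingredient → SupplierID has non-prime {SupplierID} on the right and a non-superkey on the left, so 3NF fails.
The proper key subset {TableNo} of {ServerID, TableNo} determines non-prime {Ingredient, SupplierID}, so the relation is not even in 2NF.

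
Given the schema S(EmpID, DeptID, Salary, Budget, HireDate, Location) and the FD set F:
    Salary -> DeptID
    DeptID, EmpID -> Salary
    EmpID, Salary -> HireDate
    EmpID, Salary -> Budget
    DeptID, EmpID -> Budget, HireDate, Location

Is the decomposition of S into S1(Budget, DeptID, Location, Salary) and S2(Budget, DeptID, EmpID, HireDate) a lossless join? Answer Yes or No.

S1 ∩ S2 = {Budget, DeptID}; its closure under F is {Budget, DeptID}.
S1 ⊄ {Budget, DeptID} and S2 ⊄ {Budget, DeptID}, so the split is lossy.

No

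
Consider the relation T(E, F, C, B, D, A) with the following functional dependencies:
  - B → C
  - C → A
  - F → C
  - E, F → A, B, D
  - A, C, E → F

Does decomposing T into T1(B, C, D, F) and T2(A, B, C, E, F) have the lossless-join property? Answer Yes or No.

T1 ∩ T2 = {B, C, F}; its closure under F is {A, B, C, F}.
The closure covers neither T1 nor T2 entirely; the join is not lossless.

No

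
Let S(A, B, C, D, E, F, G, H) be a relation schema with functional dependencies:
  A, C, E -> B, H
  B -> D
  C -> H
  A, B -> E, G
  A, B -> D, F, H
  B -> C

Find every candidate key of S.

{A, B}, {A, C, E}

No FD produces {A}, so it must be in every candidate key.
{A, B} is a candidate key since {A, B}⁺ = {A, B, C, D, E, F, G, H} covers every attribute.
{A, C, E} is a candidate key since {A, C, E}⁺ = {A, B, C, D, E, F, G, H} covers every attribute.
No proper subset of any of these is a key, and no other minimal superkey exists.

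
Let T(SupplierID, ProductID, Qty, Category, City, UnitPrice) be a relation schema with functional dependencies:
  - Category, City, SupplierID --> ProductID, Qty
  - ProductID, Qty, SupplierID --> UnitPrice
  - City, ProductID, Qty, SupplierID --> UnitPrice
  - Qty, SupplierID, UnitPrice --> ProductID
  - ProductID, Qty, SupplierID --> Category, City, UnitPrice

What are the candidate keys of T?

{Category, City, SupplierID}, {ProductID, Qty, SupplierID}, {Qty, SupplierID, UnitPrice}

{SupplierID} never appears on the right of any FD, so every key must include it.
{Category, City, SupplierID}⁺ = {Category, City, ProductID, Qty, SupplierID, UnitPrice}, which is every attribute, so {Category, City, SupplierID} is a candidate key.
{ProductID, Qty, SupplierID}⁺ = {Category, City, ProductID, Qty, SupplierID, UnitPrice}, which is every attribute, so {ProductID, Qty, SupplierID} is a candidate key.
{Qty, SupplierID, UnitPrice}⁺ = {Category, City, ProductID, Qty, SupplierID, UnitPrice}, which is every attribute, so {Qty, SupplierID, UnitPrice} is a candidate key.
No proper subset of any of these is a key, and no other minimal superkey exists.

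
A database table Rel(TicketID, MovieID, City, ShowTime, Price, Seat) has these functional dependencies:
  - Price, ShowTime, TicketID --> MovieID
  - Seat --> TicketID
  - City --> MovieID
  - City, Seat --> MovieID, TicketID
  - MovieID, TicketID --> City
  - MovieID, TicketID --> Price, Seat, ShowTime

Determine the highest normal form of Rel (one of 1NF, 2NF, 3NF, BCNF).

Candidate keys: {City, Seat}, {City, TicketID}, {MovieID, Seat}, {MovieID, TicketID}, {Price, Seat, ShowTime}, {Price, ShowTime, TicketID}. Prime attributes: {City, MovieID, Price, Seat, ShowTime, TicketID}.
For Seat --> TicketID we have {Seat}⁺ = {Seat, TicketID}; {Seat} is not a superkey, so BCNF fails.
Its right-hand attributes {TicketID} are all prime, as are those of every other non-superkey FD — the relation is in 3NF.

3NF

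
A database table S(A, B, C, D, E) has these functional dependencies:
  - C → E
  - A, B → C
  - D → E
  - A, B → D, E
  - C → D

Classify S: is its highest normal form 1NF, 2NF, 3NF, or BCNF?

2NF

Candidate key: {A, B}. Prime attributes: {A, B}.
For C → E we have {C}⁺ = {C, D, E}; {C} is not a superkey, so BCNF fails.
C → E has non-prime {E} on the right and a non-superkey on the left, so 3NF fails.
No proper subset of a key has a non-prime attribute in its closure, so there is no partial dependency; 2NF holds.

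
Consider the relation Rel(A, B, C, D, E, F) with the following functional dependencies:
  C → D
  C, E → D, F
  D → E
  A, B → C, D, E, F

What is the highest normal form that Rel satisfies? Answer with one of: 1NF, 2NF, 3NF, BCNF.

Candidate key: {A, B}. Prime attributes: {A, B}.
C → D breaks BCNF: {C}⁺ = {C, D, E, F}, so {C} is not a superkey.
C → D has non-prime {D} on the right and a non-superkey on the left, so 3NF fails.
Checking every proper subset of each key, none determines a non-prime attribute — 2NF is satisfied.

2NF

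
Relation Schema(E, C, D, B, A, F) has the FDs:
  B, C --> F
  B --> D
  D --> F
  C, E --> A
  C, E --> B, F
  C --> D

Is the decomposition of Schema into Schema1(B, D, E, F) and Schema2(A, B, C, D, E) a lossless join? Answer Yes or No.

Yes

The shared attributes are {B, D, E} and {B, D, E}⁺ = {B, D, E, F}.
Schema1 is contained in that closure, so Schema1 ∩ Schema2 --> Schema1 holds and the join is lossless.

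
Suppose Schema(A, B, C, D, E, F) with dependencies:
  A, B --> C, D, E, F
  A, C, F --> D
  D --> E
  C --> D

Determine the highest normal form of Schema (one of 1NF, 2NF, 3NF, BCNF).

2NF

Candidate key: {A, B}. Prime attributes: {A, B}.
For A, C, F --> D we have {A, C, F}⁺ = {A, C, D, E, F}; {A, C, F} is not a superkey, so BCNF fails.
Because {D} is non-prime and the left side of A, C, F --> D is not a superkey, the relation is not in 3NF.
No non-prime attribute depends on a proper subset of any candidate key, so 2NF holds.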